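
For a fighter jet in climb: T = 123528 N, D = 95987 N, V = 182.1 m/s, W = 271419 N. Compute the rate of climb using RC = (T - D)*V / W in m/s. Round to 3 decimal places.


Step 1: Excess thrust = T - D = 123528 - 95987 = 27541 N
Step 2: Excess power = 27541 * 182.1 = 5015216.1 W
Step 3: RC = 5015216.1 / 271419 = 18.478 m/s

18.478


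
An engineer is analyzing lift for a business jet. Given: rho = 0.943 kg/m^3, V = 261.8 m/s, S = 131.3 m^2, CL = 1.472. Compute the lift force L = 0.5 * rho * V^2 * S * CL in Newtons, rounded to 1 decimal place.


Step 1: Calculate dynamic pressure q = 0.5 * 0.943 * 261.8^2 = 0.5 * 0.943 * 68539.24 = 32316.2517 Pa
Step 2: Multiply by wing area and lift coefficient: L = 32316.2517 * 131.3 * 1.472
Step 3: L = 4243123.843 * 1.472 = 6245878.3 N

6245878.3


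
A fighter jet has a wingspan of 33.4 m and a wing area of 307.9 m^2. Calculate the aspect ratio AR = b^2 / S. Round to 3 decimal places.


Step 1: b^2 = 33.4^2 = 1115.56
Step 2: AR = 1115.56 / 307.9 = 3.623

3.623


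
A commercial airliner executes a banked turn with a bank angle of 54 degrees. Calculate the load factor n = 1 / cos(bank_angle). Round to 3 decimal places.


Step 1: Convert 54 degrees to radians = 0.942478
Step 2: cos(54 deg) = 0.587785
Step 3: n = 1 / 0.587785 = 1.701

1.701


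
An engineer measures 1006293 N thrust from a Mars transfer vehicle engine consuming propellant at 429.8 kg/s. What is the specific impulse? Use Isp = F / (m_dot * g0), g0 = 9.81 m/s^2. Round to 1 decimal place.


Step 1: m_dot * g0 = 429.8 * 9.81 = 4216.34
Step 2: Isp = 1006293 / 4216.34 = 238.7 s

238.7


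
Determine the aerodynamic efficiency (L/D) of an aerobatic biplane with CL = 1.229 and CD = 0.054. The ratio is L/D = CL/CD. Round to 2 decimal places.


Step 1: L/D = CL / CD = 1.229 / 0.054
Step 2: L/D = 22.76

22.76


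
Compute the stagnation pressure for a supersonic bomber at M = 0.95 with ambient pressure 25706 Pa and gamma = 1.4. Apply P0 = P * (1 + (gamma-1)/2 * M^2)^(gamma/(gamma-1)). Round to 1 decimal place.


Step 1: (gamma-1)/2 * M^2 = 0.2 * 0.9025 = 0.1805
Step 2: 1 + 0.1805 = 1.1805
Step 3: Exponent gamma/(gamma-1) = 3.5
Step 4: P0 = 25706 * 1.1805^3.5 = 45947.9 Pa

45947.9


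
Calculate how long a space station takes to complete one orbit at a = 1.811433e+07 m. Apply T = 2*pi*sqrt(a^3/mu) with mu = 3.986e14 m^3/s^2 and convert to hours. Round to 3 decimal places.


Step 1: a^3 / mu = 5.943836e+21 / 3.986e14 = 1.491178e+07
Step 2: sqrt(1.491178e+07) = 3861.5776 s
Step 3: T = 2*pi * 3861.5776 = 24263.01 s
Step 4: T in hours = 24263.01 / 3600 = 6.740 hours

6.740


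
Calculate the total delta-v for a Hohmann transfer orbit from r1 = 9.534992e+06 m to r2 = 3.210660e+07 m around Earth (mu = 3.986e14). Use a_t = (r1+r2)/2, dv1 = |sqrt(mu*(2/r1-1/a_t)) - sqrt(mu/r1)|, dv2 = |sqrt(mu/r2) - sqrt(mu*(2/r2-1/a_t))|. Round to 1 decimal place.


Step 1: Transfer semi-major axis a_t = (9.534992e+06 + 3.210660e+07) / 2 = 2.082080e+07 m
Step 2: v1 (circular at r1) = sqrt(mu/r1) = 6465.59 m/s
Step 3: v_t1 = sqrt(mu*(2/r1 - 1/a_t)) = 8028.92 m/s
Step 4: dv1 = |8028.92 - 6465.59| = 1563.32 m/s
Step 5: v2 (circular at r2) = 3523.48 m/s, v_t2 = 2384.42 m/s
Step 6: dv2 = |3523.48 - 2384.42| = 1139.06 m/s
Step 7: Total delta-v = 1563.32 + 1139.06 = 2702.4 m/s

2702.4


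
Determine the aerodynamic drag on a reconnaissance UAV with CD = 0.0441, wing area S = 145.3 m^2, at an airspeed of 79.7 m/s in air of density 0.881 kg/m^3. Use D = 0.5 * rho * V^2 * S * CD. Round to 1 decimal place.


Step 1: Dynamic pressure q = 0.5 * 0.881 * 79.7^2 = 2798.0956 Pa
Step 2: Drag D = q * S * CD = 2798.0956 * 145.3 * 0.0441
Step 3: D = 17929.4 N

17929.4


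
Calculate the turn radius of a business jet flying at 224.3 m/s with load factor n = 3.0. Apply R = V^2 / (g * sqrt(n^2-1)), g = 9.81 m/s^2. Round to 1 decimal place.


Step 1: V^2 = 224.3^2 = 50310.49
Step 2: n^2 - 1 = 3.0^2 - 1 = 8.0
Step 3: sqrt(8.0) = 2.828427
Step 4: R = 50310.49 / (9.81 * 2.828427) = 1813.2 m

1813.2


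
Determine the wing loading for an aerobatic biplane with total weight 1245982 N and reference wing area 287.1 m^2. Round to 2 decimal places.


Step 1: Wing loading = W / S = 1245982 / 287.1
Step 2: Wing loading = 4339.89 N/m^2

4339.89


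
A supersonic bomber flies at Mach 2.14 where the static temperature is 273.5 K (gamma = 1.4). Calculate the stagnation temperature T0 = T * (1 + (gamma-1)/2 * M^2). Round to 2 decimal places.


Step 1: (gamma-1)/2 = 0.2
Step 2: M^2 = 4.5796
Step 3: 1 + 0.2 * 4.5796 = 1.91592
Step 4: T0 = 273.5 * 1.91592 = 524.00 K

524.00


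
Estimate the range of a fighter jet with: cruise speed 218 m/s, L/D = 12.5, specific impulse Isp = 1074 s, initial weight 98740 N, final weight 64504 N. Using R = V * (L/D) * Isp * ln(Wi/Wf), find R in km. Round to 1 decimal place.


Step 1: Coefficient = V * (L/D) * Isp = 218 * 12.5 * 1074 = 2926650.0 m
Step 2: Wi/Wf = 98740 / 64504 = 1.530758
Step 3: ln(1.530758) = 0.425763
Step 4: R = 2926650.0 * 0.425763 = 1246059.0 m = 1246.1 km

1246.1


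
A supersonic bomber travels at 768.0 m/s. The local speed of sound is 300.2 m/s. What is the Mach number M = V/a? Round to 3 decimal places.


Step 1: M = V / a = 768.0 / 300.2
Step 2: M = 2.558

2.558


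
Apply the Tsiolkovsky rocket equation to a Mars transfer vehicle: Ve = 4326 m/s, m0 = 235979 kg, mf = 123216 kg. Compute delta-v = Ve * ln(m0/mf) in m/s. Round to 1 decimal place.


Step 1: Mass ratio m0/mf = 235979 / 123216 = 1.915165
Step 2: ln(1.915165) = 0.649804
Step 3: delta-v = 4326 * 0.649804 = 2811.1 m/s

2811.1


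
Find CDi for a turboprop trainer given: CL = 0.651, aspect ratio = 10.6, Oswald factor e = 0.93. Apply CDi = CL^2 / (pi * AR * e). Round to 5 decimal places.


Step 1: CL^2 = 0.651^2 = 0.423801
Step 2: pi * AR * e = 3.14159 * 10.6 * 0.93 = 30.96982
Step 3: CDi = 0.423801 / 30.96982 = 0.01368

0.01368


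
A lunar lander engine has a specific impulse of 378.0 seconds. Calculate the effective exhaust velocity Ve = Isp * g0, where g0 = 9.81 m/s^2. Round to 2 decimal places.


Step 1: Ve = Isp * g0 = 378.0 * 9.81
Step 2: Ve = 3708.18 m/s

3708.18


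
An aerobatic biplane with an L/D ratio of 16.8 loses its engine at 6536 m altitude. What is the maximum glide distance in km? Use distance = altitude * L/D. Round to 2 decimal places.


Step 1: Glide distance = altitude * L/D = 6536 * 16.8 = 109804.8 m
Step 2: Convert to km: 109804.8 / 1000 = 109.80 km

109.80


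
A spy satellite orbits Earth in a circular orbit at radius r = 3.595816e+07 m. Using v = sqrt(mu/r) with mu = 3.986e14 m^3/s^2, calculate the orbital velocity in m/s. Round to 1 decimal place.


Step 1: mu / r = 3.986e14 / 3.595816e+07 = 11085105.5783
Step 2: v = sqrt(11085105.5783) = 3329.4 m/s

3329.4


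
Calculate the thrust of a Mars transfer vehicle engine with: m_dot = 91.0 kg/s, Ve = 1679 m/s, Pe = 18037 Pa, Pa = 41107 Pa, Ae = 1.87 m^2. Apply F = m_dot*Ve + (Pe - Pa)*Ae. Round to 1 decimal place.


Step 1: Momentum thrust = m_dot * Ve = 91.0 * 1679 = 152789.0 N
Step 2: Pressure thrust = (Pe - Pa) * Ae = (18037 - 41107) * 1.87 = -43140.90 N
Step 3: Total thrust F = 152789.0 + -43140.90 = 109648.1 N

109648.1


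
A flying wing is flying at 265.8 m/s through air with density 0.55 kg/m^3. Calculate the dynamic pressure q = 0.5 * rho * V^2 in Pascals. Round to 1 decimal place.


Step 1: V^2 = 265.8^2 = 70649.64
Step 2: q = 0.5 * 0.55 * 70649.64
Step 3: q = 19428.7 Pa

19428.7


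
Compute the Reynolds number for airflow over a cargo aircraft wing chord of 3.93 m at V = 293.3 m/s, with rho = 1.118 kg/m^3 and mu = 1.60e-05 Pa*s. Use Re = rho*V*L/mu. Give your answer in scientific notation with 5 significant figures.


Step 1: Numerator = rho * V * L = 1.118 * 293.3 * 3.93 = 1288.683942
Step 2: Re = 1288.683942 / 1.60e-05
Step 3: Re = 8.0543e+07

8.0543e+07


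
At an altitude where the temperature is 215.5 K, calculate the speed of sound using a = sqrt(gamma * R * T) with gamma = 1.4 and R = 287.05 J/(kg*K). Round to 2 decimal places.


Step 1: gamma * R * T = 1.4 * 287.05 * 215.5 = 86602.985
Step 2: a = sqrt(86602.985) = 294.28 m/s

294.28


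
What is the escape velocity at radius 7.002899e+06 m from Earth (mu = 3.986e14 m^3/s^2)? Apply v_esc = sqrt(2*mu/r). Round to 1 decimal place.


Step 1: 2*mu/r = 2 * 3.986e14 / 7.002899e+06 = 113838568.8556
Step 2: v_esc = sqrt(113838568.8556) = 10669.5 m/s

10669.5


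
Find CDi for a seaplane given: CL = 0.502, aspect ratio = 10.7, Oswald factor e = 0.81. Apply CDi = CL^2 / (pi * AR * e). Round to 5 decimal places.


Step 1: CL^2 = 0.502^2 = 0.252004
Step 2: pi * AR * e = 3.14159 * 10.7 * 0.81 = 27.228184
Step 3: CDi = 0.252004 / 27.228184 = 0.00926

0.00926


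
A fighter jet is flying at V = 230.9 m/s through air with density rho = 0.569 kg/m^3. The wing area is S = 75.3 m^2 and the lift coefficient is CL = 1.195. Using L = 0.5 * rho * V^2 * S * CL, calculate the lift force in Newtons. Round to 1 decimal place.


Step 1: Calculate dynamic pressure q = 0.5 * 0.569 * 230.9^2 = 0.5 * 0.569 * 53314.81 = 15168.0634 Pa
Step 2: Multiply by wing area and lift coefficient: L = 15168.0634 * 75.3 * 1.195
Step 3: L = 1142155.1774 * 1.195 = 1364875.4 N

1364875.4


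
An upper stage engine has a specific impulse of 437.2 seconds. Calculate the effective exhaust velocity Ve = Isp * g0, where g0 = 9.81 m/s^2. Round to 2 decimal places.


Step 1: Ve = Isp * g0 = 437.2 * 9.81
Step 2: Ve = 4288.93 m/s

4288.93


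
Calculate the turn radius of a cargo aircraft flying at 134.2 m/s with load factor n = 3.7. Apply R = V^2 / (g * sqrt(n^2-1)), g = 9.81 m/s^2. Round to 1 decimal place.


Step 1: V^2 = 134.2^2 = 18009.64
Step 2: n^2 - 1 = 3.7^2 - 1 = 12.69
Step 3: sqrt(12.69) = 3.562303
Step 4: R = 18009.64 / (9.81 * 3.562303) = 515.4 m

515.4


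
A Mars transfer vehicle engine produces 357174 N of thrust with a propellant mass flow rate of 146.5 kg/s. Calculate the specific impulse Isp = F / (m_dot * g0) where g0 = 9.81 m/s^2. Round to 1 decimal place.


Step 1: m_dot * g0 = 146.5 * 9.81 = 1437.16
Step 2: Isp = 357174 / 1437.16 = 248.5 s

248.5


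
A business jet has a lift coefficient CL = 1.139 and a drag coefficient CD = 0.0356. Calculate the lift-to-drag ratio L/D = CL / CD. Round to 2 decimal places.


Step 1: L/D = CL / CD = 1.139 / 0.0356
Step 2: L/D = 31.99

31.99


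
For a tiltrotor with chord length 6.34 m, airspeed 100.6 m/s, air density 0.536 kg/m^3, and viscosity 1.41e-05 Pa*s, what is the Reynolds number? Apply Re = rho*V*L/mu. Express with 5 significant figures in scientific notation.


Step 1: Numerator = rho * V * L = 0.536 * 100.6 * 6.34 = 341.862944
Step 2: Re = 341.862944 / 1.41e-05
Step 3: Re = 2.4246e+07

2.4246e+07


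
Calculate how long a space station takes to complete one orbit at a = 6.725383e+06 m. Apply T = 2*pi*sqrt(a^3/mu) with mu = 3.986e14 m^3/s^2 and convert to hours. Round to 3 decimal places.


Step 1: a^3 / mu = 3.041943e+20 / 3.986e14 = 7.631568e+05
Step 2: sqrt(7.631568e+05) = 873.5885 s
Step 3: T = 2*pi * 873.5885 = 5488.92 s
Step 4: T in hours = 5488.92 / 3600 = 1.525 hours

1.525


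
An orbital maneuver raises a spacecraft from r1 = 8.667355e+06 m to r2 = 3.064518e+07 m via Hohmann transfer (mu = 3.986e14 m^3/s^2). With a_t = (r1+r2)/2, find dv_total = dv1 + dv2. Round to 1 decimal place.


Step 1: Transfer semi-major axis a_t = (8.667355e+06 + 3.064518e+07) / 2 = 1.965627e+07 m
Step 2: v1 (circular at r1) = sqrt(mu/r1) = 6781.49 m/s
Step 3: v_t1 = sqrt(mu*(2/r1 - 1/a_t)) = 8467.51 m/s
Step 4: dv1 = |8467.51 - 6781.49| = 1686.02 m/s
Step 5: v2 (circular at r2) = 3606.51 m/s, v_t2 = 2394.86 m/s
Step 6: dv2 = |3606.51 - 2394.86| = 1211.65 m/s
Step 7: Total delta-v = 1686.02 + 1211.65 = 2897.7 m/s

2897.7


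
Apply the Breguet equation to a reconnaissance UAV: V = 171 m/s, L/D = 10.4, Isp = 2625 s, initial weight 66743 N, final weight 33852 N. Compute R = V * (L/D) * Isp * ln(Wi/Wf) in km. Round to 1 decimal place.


Step 1: Coefficient = V * (L/D) * Isp = 171 * 10.4 * 2625 = 4668300.0 m
Step 2: Wi/Wf = 66743 / 33852 = 1.971612
Step 3: ln(1.971612) = 0.678851
Step 4: R = 4668300.0 * 0.678851 = 3169081.7 m = 3169.1 km

3169.1


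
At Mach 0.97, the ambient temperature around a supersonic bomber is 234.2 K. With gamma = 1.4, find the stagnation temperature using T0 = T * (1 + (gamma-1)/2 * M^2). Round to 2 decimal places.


Step 1: (gamma-1)/2 = 0.2
Step 2: M^2 = 0.9409
Step 3: 1 + 0.2 * 0.9409 = 1.18818
Step 4: T0 = 234.2 * 1.18818 = 278.27 K

278.27


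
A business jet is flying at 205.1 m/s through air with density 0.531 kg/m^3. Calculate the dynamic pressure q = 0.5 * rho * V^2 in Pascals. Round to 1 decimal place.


Step 1: V^2 = 205.1^2 = 42066.01
Step 2: q = 0.5 * 0.531 * 42066.01
Step 3: q = 11168.5 Pa

11168.5


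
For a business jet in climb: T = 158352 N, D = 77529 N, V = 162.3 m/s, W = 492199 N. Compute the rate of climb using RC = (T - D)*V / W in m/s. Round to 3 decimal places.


Step 1: Excess thrust = T - D = 158352 - 77529 = 80823 N
Step 2: Excess power = 80823 * 162.3 = 13117572.9 W
Step 3: RC = 13117572.9 / 492199 = 26.651 m/s

26.651


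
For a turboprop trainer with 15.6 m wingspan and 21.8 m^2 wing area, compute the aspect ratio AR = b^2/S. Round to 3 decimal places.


Step 1: b^2 = 15.6^2 = 243.36
Step 2: AR = 243.36 / 21.8 = 11.163

11.163


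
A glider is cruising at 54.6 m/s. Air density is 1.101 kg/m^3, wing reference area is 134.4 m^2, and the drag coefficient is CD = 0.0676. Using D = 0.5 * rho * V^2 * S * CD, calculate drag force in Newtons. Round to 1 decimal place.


Step 1: Dynamic pressure q = 0.5 * 1.101 * 54.6^2 = 1641.1286 Pa
Step 2: Drag D = q * S * CD = 1641.1286 * 134.4 * 0.0676
Step 3: D = 14910.4 N

14910.4


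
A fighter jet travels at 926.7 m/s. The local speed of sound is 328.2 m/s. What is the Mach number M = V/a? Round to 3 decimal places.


Step 1: M = V / a = 926.7 / 328.2
Step 2: M = 2.824

2.824


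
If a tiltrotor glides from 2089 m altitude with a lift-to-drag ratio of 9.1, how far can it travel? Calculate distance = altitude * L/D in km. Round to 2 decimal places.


Step 1: Glide distance = altitude * L/D = 2089 * 9.1 = 19009.9 m
Step 2: Convert to km: 19009.9 / 1000 = 19.01 km

19.01


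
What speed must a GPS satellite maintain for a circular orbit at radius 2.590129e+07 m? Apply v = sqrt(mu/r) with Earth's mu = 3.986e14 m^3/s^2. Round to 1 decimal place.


Step 1: mu / r = 3.986e14 / 2.590129e+07 = 15389194.9011
Step 2: v = sqrt(15389194.9011) = 3922.9 m/s

3922.9


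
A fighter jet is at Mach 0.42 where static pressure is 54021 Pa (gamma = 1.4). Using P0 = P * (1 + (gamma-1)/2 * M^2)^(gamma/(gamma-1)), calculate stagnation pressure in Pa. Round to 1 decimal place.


Step 1: (gamma-1)/2 * M^2 = 0.2 * 0.1764 = 0.03528
Step 2: 1 + 0.03528 = 1.03528
Step 3: Exponent gamma/(gamma-1) = 3.5
Step 4: P0 = 54021 * 1.03528^3.5 = 60990.9 Pa

60990.9


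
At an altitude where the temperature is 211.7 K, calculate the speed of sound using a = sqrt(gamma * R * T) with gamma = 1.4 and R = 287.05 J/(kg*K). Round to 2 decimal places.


Step 1: gamma * R * T = 1.4 * 287.05 * 211.7 = 85075.879
Step 2: a = sqrt(85075.879) = 291.68 m/s

291.68


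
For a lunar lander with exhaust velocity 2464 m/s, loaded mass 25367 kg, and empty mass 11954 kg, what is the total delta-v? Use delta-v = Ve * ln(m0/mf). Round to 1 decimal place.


Step 1: Mass ratio m0/mf = 25367 / 11954 = 2.122051
Step 2: ln(2.122051) = 0.752383
Step 3: delta-v = 2464 * 0.752383 = 1853.9 m/s

1853.9


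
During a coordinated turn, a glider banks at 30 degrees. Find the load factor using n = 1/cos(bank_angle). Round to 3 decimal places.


Step 1: Convert 30 degrees to radians = 0.523599
Step 2: cos(30 deg) = 0.866025
Step 3: n = 1 / 0.866025 = 1.155

1.155


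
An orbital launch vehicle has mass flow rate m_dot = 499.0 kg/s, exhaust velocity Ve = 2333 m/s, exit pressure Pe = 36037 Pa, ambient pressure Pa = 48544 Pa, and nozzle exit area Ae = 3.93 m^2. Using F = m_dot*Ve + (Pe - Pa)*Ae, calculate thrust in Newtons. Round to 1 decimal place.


Step 1: Momentum thrust = m_dot * Ve = 499.0 * 2333 = 1164167.0 N
Step 2: Pressure thrust = (Pe - Pa) * Ae = (36037 - 48544) * 3.93 = -49152.51 N
Step 3: Total thrust F = 1164167.0 + -49152.51 = 1115014.5 N

1115014.5


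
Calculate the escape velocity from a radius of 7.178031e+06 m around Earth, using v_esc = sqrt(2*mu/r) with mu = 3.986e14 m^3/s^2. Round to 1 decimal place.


Step 1: 2*mu/r = 2 * 3.986e14 / 7.178031e+06 = 111061097.3957
Step 2: v_esc = sqrt(111061097.3957) = 10538.6 m/s

10538.6


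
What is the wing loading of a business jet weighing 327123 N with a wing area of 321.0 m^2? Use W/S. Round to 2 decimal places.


Step 1: Wing loading = W / S = 327123 / 321.0
Step 2: Wing loading = 1019.07 N/m^2

1019.07


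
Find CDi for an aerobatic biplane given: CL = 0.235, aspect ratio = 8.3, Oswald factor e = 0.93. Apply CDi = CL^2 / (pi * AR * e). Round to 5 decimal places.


Step 1: CL^2 = 0.235^2 = 0.055225
Step 2: pi * AR * e = 3.14159 * 8.3 * 0.93 = 24.249954
Step 3: CDi = 0.055225 / 24.249954 = 0.00228

0.00228


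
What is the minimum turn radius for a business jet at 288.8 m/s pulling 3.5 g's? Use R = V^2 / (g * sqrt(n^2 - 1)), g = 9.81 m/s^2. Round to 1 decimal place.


Step 1: V^2 = 288.8^2 = 83405.44
Step 2: n^2 - 1 = 3.5^2 - 1 = 11.25
Step 3: sqrt(11.25) = 3.354102
Step 4: R = 83405.44 / (9.81 * 3.354102) = 2534.8 m

2534.8


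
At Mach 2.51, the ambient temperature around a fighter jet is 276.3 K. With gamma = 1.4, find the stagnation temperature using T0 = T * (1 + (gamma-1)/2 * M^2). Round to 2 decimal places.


Step 1: (gamma-1)/2 = 0.2
Step 2: M^2 = 6.3001
Step 3: 1 + 0.2 * 6.3001 = 2.26002
Step 4: T0 = 276.3 * 2.26002 = 624.44 K

624.44


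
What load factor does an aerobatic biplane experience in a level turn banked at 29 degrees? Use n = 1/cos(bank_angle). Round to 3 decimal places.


Step 1: Convert 29 degrees to radians = 0.506145
Step 2: cos(29 deg) = 0.87462
Step 3: n = 1 / 0.87462 = 1.143

1.143


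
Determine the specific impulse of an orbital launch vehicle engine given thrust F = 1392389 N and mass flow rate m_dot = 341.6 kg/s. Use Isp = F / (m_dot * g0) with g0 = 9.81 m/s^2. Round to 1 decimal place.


Step 1: m_dot * g0 = 341.6 * 9.81 = 3351.1
Step 2: Isp = 1392389 / 3351.1 = 415.5 s

415.5


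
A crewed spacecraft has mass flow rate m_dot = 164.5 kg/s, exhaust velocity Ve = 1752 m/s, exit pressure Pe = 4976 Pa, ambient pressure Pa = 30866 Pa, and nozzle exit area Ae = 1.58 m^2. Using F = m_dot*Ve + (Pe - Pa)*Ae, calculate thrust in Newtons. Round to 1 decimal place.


Step 1: Momentum thrust = m_dot * Ve = 164.5 * 1752 = 288204.0 N
Step 2: Pressure thrust = (Pe - Pa) * Ae = (4976 - 30866) * 1.58 = -40906.20 N
Step 3: Total thrust F = 288204.0 + -40906.20 = 247297.8 N

247297.8


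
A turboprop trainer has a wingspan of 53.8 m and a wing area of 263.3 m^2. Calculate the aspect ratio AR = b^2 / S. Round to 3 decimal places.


Step 1: b^2 = 53.8^2 = 2894.44
Step 2: AR = 2894.44 / 263.3 = 10.993

10.993


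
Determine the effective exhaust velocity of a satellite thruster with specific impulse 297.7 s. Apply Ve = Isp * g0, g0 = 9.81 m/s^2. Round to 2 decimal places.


Step 1: Ve = Isp * g0 = 297.7 * 9.81
Step 2: Ve = 2920.44 m/s

2920.44


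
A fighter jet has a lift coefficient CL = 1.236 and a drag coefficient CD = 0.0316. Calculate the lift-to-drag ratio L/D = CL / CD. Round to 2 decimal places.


Step 1: L/D = CL / CD = 1.236 / 0.0316
Step 2: L/D = 39.11

39.11


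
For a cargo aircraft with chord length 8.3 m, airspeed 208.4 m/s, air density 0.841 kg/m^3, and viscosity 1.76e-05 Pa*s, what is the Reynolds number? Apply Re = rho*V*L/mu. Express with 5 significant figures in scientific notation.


Step 1: Numerator = rho * V * L = 0.841 * 208.4 * 8.3 = 1454.69452
Step 2: Re = 1454.69452 / 1.76e-05
Step 3: Re = 8.2653e+07

8.2653e+07


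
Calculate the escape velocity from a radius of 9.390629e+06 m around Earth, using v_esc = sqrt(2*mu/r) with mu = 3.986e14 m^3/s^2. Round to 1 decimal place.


Step 1: 2*mu/r = 2 * 3.986e14 / 9.390629e+06 = 84893141.8758
Step 2: v_esc = sqrt(84893141.8758) = 9213.7 m/s

9213.7


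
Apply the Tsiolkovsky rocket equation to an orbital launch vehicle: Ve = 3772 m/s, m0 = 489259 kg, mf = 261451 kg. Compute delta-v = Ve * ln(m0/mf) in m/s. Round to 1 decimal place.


Step 1: Mass ratio m0/mf = 489259 / 261451 = 1.871322
Step 2: ln(1.871322) = 0.626645
Step 3: delta-v = 3772 * 0.626645 = 2363.7 m/s

2363.7


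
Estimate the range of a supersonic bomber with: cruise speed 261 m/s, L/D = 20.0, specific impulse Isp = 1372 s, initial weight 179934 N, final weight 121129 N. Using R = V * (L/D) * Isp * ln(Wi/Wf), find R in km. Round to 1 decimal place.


Step 1: Coefficient = V * (L/D) * Isp = 261 * 20.0 * 1372 = 7161840.0 m
Step 2: Wi/Wf = 179934 / 121129 = 1.485474
Step 3: ln(1.485474) = 0.395734
Step 4: R = 7161840.0 * 0.395734 = 2834183.8 m = 2834.2 km

2834.2


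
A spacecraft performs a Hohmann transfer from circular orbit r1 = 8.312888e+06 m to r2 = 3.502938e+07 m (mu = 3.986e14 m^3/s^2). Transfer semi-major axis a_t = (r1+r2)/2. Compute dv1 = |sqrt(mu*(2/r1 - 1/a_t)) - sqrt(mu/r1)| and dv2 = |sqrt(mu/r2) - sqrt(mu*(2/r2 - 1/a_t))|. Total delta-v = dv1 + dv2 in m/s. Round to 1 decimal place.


Step 1: Transfer semi-major axis a_t = (8.312888e+06 + 3.502938e+07) / 2 = 2.167113e+07 m
Step 2: v1 (circular at r1) = sqrt(mu/r1) = 6924.57 m/s
Step 3: v_t1 = sqrt(mu*(2/r1 - 1/a_t)) = 8803.76 m/s
Step 4: dv1 = |8803.76 - 6924.57| = 1879.19 m/s
Step 5: v2 (circular at r2) = 3373.28 m/s, v_t2 = 2089.24 m/s
Step 6: dv2 = |3373.28 - 2089.24| = 1284.04 m/s
Step 7: Total delta-v = 1879.19 + 1284.04 = 3163.2 m/s

3163.2


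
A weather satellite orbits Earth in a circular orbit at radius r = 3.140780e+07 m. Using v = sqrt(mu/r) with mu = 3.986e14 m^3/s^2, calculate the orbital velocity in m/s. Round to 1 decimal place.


Step 1: mu / r = 3.986e14 / 3.140780e+07 = 12691114.946
Step 2: v = sqrt(12691114.946) = 3562.5 m/s

3562.5


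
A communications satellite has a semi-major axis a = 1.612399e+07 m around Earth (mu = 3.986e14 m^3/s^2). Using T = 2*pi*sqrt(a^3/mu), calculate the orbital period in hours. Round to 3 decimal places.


Step 1: a^3 / mu = 4.191964e+21 / 3.986e14 = 1.051672e+07
Step 2: sqrt(1.051672e+07) = 3242.9491 s
Step 3: T = 2*pi * 3242.9491 = 20376.05 s
Step 4: T in hours = 20376.05 / 3600 = 5.660 hours

5.660


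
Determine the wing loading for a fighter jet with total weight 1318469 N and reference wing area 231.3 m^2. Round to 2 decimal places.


Step 1: Wing loading = W / S = 1318469 / 231.3
Step 2: Wing loading = 5700.26 N/m^2

5700.26


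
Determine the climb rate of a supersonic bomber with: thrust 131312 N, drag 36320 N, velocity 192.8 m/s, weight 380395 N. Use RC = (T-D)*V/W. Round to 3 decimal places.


Step 1: Excess thrust = T - D = 131312 - 36320 = 94992 N
Step 2: Excess power = 94992 * 192.8 = 18314457.6 W
Step 3: RC = 18314457.6 / 380395 = 48.146 m/s

48.146


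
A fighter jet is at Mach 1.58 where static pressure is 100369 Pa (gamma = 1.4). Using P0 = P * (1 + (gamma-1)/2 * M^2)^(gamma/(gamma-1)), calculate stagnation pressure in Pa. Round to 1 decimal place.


Step 1: (gamma-1)/2 * M^2 = 0.2 * 2.4964 = 0.49928
Step 2: 1 + 0.49928 = 1.49928
Step 3: Exponent gamma/(gamma-1) = 3.5
Step 4: P0 = 100369 * 1.49928^3.5 = 414180.1 Pa

414180.1


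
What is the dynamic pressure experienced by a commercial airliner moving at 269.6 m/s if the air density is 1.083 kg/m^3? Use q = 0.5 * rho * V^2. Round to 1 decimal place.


Step 1: V^2 = 269.6^2 = 72684.16
Step 2: q = 0.5 * 1.083 * 72684.16
Step 3: q = 39358.5 Pa

39358.5


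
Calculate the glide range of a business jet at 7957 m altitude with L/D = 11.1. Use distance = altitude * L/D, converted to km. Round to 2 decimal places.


Step 1: Glide distance = altitude * L/D = 7957 * 11.1 = 88322.7 m
Step 2: Convert to km: 88322.7 / 1000 = 88.32 km

88.32


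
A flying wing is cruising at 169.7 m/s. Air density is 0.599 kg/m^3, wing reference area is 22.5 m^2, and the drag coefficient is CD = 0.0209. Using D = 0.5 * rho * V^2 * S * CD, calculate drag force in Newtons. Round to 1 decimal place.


Step 1: Dynamic pressure q = 0.5 * 0.599 * 169.7^2 = 8625.028 Pa
Step 2: Drag D = q * S * CD = 8625.028 * 22.5 * 0.0209
Step 3: D = 4055.9 N

4055.9


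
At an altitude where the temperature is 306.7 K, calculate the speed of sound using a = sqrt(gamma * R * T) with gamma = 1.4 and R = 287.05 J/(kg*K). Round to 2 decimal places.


Step 1: gamma * R * T = 1.4 * 287.05 * 306.7 = 123253.529
Step 2: a = sqrt(123253.529) = 351.07 m/s

351.07


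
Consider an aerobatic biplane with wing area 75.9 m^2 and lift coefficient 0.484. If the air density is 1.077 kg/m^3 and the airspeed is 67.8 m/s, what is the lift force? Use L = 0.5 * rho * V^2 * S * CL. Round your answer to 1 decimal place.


Step 1: Calculate dynamic pressure q = 0.5 * 1.077 * 67.8^2 = 0.5 * 1.077 * 4596.84 = 2475.3983 Pa
Step 2: Multiply by wing area and lift coefficient: L = 2475.3983 * 75.9 * 0.484
Step 3: L = 187882.734 * 0.484 = 90935.2 N

90935.2


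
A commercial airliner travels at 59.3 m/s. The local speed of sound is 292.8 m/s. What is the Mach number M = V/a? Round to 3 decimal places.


Step 1: M = V / a = 59.3 / 292.8
Step 2: M = 0.203

0.203


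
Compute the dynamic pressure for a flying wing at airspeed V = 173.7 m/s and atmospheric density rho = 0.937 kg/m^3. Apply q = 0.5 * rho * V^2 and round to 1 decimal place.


Step 1: V^2 = 173.7^2 = 30171.69
Step 2: q = 0.5 * 0.937 * 30171.69
Step 3: q = 14135.4 Pa

14135.4


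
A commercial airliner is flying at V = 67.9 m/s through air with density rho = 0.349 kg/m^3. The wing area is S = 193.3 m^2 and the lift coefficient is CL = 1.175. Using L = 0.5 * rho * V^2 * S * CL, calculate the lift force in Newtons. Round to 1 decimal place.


Step 1: Calculate dynamic pressure q = 0.5 * 0.349 * 67.9^2 = 0.5 * 0.349 * 4610.41 = 804.5165 Pa
Step 2: Multiply by wing area and lift coefficient: L = 804.5165 * 193.3 * 1.175
Step 3: L = 155513.0481 * 1.175 = 182727.8 N

182727.8


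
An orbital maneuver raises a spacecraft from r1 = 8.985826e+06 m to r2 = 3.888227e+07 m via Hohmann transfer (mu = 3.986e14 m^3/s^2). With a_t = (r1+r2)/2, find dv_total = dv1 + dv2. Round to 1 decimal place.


Step 1: Transfer semi-major axis a_t = (8.985826e+06 + 3.888227e+07) / 2 = 2.393405e+07 m
Step 2: v1 (circular at r1) = sqrt(mu/r1) = 6660.24 m/s
Step 3: v_t1 = sqrt(mu*(2/r1 - 1/a_t)) = 8489.02 m/s
Step 4: dv1 = |8489.02 - 6660.24| = 1828.78 m/s
Step 5: v2 (circular at r2) = 3201.79 m/s, v_t2 = 1961.84 m/s
Step 6: dv2 = |3201.79 - 1961.84| = 1239.95 m/s
Step 7: Total delta-v = 1828.78 + 1239.95 = 3068.7 m/s

3068.7


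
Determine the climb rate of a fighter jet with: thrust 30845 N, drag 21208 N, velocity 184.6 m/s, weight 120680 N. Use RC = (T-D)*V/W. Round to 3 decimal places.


Step 1: Excess thrust = T - D = 30845 - 21208 = 9637 N
Step 2: Excess power = 9637 * 184.6 = 1778990.2 W
Step 3: RC = 1778990.2 / 120680 = 14.741 m/s

14.741


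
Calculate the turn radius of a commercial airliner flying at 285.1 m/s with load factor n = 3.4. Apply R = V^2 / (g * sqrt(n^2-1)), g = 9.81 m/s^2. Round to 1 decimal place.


Step 1: V^2 = 285.1^2 = 81282.01
Step 2: n^2 - 1 = 3.4^2 - 1 = 10.56
Step 3: sqrt(10.56) = 3.249615
Step 4: R = 81282.01 / (9.81 * 3.249615) = 2549.7 m

2549.7


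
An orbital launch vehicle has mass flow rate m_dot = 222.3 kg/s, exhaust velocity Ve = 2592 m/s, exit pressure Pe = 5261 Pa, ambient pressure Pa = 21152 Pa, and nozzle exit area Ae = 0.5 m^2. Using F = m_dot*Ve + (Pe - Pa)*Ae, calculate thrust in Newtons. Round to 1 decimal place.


Step 1: Momentum thrust = m_dot * Ve = 222.3 * 2592 = 576201.6 N
Step 2: Pressure thrust = (Pe - Pa) * Ae = (5261 - 21152) * 0.5 = -7945.5 N
Step 3: Total thrust F = 576201.6 + -7945.5 = 568256.1 N

568256.1


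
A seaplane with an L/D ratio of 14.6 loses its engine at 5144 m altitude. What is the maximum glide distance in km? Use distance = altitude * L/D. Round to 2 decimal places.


Step 1: Glide distance = altitude * L/D = 5144 * 14.6 = 75102.4 m
Step 2: Convert to km: 75102.4 / 1000 = 75.10 km

75.10


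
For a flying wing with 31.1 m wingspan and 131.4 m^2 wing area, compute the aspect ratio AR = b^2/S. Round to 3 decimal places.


Step 1: b^2 = 31.1^2 = 967.21
Step 2: AR = 967.21 / 131.4 = 7.361

7.361


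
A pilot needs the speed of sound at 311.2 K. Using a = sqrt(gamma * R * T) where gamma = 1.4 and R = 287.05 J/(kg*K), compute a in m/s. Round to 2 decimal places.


Step 1: gamma * R * T = 1.4 * 287.05 * 311.2 = 125061.944
Step 2: a = sqrt(125061.944) = 353.64 m/s

353.64


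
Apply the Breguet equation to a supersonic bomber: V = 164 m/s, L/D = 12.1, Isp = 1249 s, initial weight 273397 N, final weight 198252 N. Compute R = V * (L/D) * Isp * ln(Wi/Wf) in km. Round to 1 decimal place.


Step 1: Coefficient = V * (L/D) * Isp = 164 * 12.1 * 1249 = 2478515.6 m
Step 2: Wi/Wf = 273397 / 198252 = 1.379038
Step 3: ln(1.379038) = 0.321386
Step 4: R = 2478515.6 * 0.321386 = 796560.2 m = 796.6 km

796.6


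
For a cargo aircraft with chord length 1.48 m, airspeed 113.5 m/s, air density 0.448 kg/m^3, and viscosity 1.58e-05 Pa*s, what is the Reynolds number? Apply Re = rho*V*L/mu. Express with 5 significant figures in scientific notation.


Step 1: Numerator = rho * V * L = 0.448 * 113.5 * 1.48 = 75.25504
Step 2: Re = 75.25504 / 1.58e-05
Step 3: Re = 4.7630e+06

4.7630e+06


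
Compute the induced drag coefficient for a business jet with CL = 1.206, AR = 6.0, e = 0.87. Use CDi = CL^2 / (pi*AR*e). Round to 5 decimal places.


Step 1: CL^2 = 1.206^2 = 1.454436
Step 2: pi * AR * e = 3.14159 * 6.0 * 0.87 = 16.399114
Step 3: CDi = 1.454436 / 16.399114 = 0.08869

0.08869


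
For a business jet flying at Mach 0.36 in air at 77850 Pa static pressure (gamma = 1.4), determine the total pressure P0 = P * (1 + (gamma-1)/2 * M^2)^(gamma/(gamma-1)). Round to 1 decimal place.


Step 1: (gamma-1)/2 * M^2 = 0.2 * 0.1296 = 0.02592
Step 2: 1 + 0.02592 = 1.02592
Step 3: Exponent gamma/(gamma-1) = 3.5
Step 4: P0 = 77850 * 1.02592^3.5 = 85144.4 Pa

85144.4


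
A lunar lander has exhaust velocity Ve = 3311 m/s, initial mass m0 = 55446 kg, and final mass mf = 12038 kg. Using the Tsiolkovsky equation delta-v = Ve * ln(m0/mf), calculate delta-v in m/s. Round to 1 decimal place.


Step 1: Mass ratio m0/mf = 55446 / 12038 = 4.605915
Step 2: ln(4.605915) = 1.527341
Step 3: delta-v = 3311 * 1.527341 = 5057.0 m/s

5057.0


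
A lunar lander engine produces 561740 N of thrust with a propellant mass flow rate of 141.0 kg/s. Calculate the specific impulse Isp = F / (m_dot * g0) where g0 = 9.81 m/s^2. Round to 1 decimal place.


Step 1: m_dot * g0 = 141.0 * 9.81 = 1383.21
Step 2: Isp = 561740 / 1383.21 = 406.1 s

406.1


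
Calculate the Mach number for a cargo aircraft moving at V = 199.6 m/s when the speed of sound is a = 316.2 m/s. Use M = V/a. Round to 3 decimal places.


Step 1: M = V / a = 199.6 / 316.2
Step 2: M = 0.631

0.631


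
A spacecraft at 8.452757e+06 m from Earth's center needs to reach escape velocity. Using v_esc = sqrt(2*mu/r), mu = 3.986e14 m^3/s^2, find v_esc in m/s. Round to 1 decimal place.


Step 1: 2*mu/r = 2 * 3.986e14 / 8.452757e+06 = 94312423.7453
Step 2: v_esc = sqrt(94312423.7453) = 9711.5 m/s

9711.5


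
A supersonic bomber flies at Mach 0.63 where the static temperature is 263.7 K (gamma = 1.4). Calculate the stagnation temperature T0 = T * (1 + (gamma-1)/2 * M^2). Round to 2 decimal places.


Step 1: (gamma-1)/2 = 0.2
Step 2: M^2 = 0.3969
Step 3: 1 + 0.2 * 0.3969 = 1.07938
Step 4: T0 = 263.7 * 1.07938 = 284.63 K

284.63


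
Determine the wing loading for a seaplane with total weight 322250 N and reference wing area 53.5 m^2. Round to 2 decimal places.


Step 1: Wing loading = W / S = 322250 / 53.5
Step 2: Wing loading = 6023.36 N/m^2

6023.36


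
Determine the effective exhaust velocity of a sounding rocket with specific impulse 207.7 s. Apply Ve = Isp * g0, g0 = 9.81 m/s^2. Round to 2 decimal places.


Step 1: Ve = Isp * g0 = 207.7 * 9.81
Step 2: Ve = 2037.54 m/s

2037.54


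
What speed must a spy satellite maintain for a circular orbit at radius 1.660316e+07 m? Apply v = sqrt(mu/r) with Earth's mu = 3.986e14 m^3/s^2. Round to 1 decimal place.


Step 1: mu / r = 3.986e14 / 1.660316e+07 = 24007478.0945
Step 2: v = sqrt(24007478.0945) = 4899.7 m/s

4899.7


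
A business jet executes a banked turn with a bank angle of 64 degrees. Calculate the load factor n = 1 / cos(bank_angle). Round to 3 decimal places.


Step 1: Convert 64 degrees to radians = 1.117011
Step 2: cos(64 deg) = 0.438371
Step 3: n = 1 / 0.438371 = 2.281

2.281


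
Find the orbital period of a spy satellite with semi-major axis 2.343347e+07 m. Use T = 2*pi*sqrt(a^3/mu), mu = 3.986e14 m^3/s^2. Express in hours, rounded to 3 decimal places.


Step 1: a^3 / mu = 1.286796e+22 / 3.986e14 = 3.228290e+07
Step 2: sqrt(3.228290e+07) = 5681.8041 s
Step 3: T = 2*pi * 5681.8041 = 35699.83 s
Step 4: T in hours = 35699.83 / 3600 = 9.917 hours

9.917


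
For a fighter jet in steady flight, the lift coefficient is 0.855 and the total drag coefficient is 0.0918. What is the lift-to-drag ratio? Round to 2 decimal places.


Step 1: L/D = CL / CD = 0.855 / 0.0918
Step 2: L/D = 9.31

9.31


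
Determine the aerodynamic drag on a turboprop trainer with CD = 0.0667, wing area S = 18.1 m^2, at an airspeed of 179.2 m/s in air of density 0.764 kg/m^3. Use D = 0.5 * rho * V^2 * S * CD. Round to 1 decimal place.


Step 1: Dynamic pressure q = 0.5 * 0.764 * 179.2^2 = 12267.0285 Pa
Step 2: Drag D = q * S * CD = 12267.0285 * 18.1 * 0.0667
Step 3: D = 14809.6 N

14809.6


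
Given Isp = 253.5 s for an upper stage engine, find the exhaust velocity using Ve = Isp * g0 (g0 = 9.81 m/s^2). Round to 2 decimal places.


Step 1: Ve = Isp * g0 = 253.5 * 9.81
Step 2: Ve = 2486.84 m/s

2486.84


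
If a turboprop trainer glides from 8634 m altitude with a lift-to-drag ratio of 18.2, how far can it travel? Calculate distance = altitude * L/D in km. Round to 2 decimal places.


Step 1: Glide distance = altitude * L/D = 8634 * 18.2 = 157138.8 m
Step 2: Convert to km: 157138.8 / 1000 = 157.14 km

157.14


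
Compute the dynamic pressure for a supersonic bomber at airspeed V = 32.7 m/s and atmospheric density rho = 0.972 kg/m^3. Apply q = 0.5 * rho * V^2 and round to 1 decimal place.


Step 1: V^2 = 32.7^2 = 1069.29
Step 2: q = 0.5 * 0.972 * 1069.29
Step 3: q = 519.7 Pa

519.7


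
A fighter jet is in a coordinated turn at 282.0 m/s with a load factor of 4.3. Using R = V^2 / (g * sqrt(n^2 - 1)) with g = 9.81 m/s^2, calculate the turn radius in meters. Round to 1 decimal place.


Step 1: V^2 = 282.0^2 = 79524.0
Step 2: n^2 - 1 = 4.3^2 - 1 = 17.49
Step 3: sqrt(17.49) = 4.182105
Step 4: R = 79524.0 / (9.81 * 4.182105) = 1938.4 m

1938.4


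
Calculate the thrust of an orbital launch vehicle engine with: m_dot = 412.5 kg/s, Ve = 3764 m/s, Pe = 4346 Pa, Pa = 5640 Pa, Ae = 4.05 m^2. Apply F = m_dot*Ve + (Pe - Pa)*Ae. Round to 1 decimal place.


Step 1: Momentum thrust = m_dot * Ve = 412.5 * 3764 = 1552650.0 N
Step 2: Pressure thrust = (Pe - Pa) * Ae = (4346 - 5640) * 4.05 = -5240.70 N
Step 3: Total thrust F = 1552650.0 + -5240.70 = 1547409.3 N

1547409.3


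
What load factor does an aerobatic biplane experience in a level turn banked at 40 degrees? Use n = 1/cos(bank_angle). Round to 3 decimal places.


Step 1: Convert 40 degrees to radians = 0.698132
Step 2: cos(40 deg) = 0.766044
Step 3: n = 1 / 0.766044 = 1.305

1.305


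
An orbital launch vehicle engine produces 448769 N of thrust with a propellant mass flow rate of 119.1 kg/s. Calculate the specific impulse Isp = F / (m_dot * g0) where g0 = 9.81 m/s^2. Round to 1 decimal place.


Step 1: m_dot * g0 = 119.1 * 9.81 = 1168.37
Step 2: Isp = 448769 / 1168.37 = 384.1 s

384.1


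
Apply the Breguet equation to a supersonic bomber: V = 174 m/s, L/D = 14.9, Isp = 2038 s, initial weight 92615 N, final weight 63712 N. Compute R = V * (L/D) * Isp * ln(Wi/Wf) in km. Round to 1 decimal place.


Step 1: Coefficient = V * (L/D) * Isp = 174 * 14.9 * 2038 = 5283718.8 m
Step 2: Wi/Wf = 92615 / 63712 = 1.453651
Step 3: ln(1.453651) = 0.374078
Step 4: R = 5283718.8 * 0.374078 = 1976524.0 m = 1976.5 km

1976.5


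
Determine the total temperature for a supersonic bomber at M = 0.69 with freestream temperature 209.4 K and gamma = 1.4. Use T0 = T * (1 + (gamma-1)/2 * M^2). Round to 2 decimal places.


Step 1: (gamma-1)/2 = 0.2
Step 2: M^2 = 0.4761
Step 3: 1 + 0.2 * 0.4761 = 1.09522
Step 4: T0 = 209.4 * 1.09522 = 229.34 K

229.34


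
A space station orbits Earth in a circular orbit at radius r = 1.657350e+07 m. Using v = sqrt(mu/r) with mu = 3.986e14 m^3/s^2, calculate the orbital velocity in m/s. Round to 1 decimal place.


Step 1: mu / r = 3.986e14 / 1.657350e+07 = 24050441.9706
Step 2: v = sqrt(24050441.9706) = 4904.1 m/s

4904.1


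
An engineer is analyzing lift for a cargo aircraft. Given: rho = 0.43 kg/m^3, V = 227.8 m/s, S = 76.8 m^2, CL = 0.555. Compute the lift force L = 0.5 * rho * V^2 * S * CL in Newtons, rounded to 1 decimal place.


Step 1: Calculate dynamic pressure q = 0.5 * 0.43 * 227.8^2 = 0.5 * 0.43 * 51892.84 = 11156.9606 Pa
Step 2: Multiply by wing area and lift coefficient: L = 11156.9606 * 76.8 * 0.555
Step 3: L = 856854.5741 * 0.555 = 475554.3 N

475554.3


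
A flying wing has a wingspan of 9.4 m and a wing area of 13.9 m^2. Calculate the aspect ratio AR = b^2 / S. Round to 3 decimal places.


Step 1: b^2 = 9.4^2 = 88.36
Step 2: AR = 88.36 / 13.9 = 6.357

6.357


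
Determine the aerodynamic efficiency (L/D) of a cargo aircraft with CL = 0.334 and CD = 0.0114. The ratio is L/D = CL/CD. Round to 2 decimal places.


Step 1: L/D = CL / CD = 0.334 / 0.0114
Step 2: L/D = 29.30

29.30


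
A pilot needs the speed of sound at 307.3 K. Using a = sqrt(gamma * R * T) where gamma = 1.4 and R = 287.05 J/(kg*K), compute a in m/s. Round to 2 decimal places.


Step 1: gamma * R * T = 1.4 * 287.05 * 307.3 = 123494.651
Step 2: a = sqrt(123494.651) = 351.42 m/s

351.42


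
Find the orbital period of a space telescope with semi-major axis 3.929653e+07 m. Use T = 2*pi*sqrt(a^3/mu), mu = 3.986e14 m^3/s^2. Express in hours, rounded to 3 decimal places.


Step 1: a^3 / mu = 6.068238e+22 / 3.986e14 = 1.522388e+08
Step 2: sqrt(1.522388e+08) = 12338.5083 s
Step 3: T = 2*pi * 12338.5083 = 77525.13 s
Step 4: T in hours = 77525.13 / 3600 = 21.535 hours

21.535


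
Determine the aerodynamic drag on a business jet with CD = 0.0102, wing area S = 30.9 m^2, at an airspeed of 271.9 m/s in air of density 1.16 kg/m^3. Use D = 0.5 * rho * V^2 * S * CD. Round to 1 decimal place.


Step 1: Dynamic pressure q = 0.5 * 1.16 * 271.9^2 = 42879.1738 Pa
Step 2: Drag D = q * S * CD = 42879.1738 * 30.9 * 0.0102
Step 3: D = 13514.7 N

13514.7


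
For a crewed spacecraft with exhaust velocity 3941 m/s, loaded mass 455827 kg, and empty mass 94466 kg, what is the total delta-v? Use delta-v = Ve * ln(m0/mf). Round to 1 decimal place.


Step 1: Mass ratio m0/mf = 455827 / 94466 = 4.825302
Step 2: ln(4.825302) = 1.573873
Step 3: delta-v = 3941 * 1.573873 = 6202.6 m/s

6202.6


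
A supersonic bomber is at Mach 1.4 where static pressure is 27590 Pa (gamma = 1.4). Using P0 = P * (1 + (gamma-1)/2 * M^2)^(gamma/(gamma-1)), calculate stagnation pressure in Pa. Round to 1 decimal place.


Step 1: (gamma-1)/2 * M^2 = 0.2 * 1.96 = 0.392
Step 2: 1 + 0.392 = 1.392
Step 3: Exponent gamma/(gamma-1) = 3.5
Step 4: P0 = 27590 * 1.392^3.5 = 87798.9 Pa

87798.9
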